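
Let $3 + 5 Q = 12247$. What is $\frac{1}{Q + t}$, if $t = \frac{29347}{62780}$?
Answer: $\frac{62780}{153765011} \approx 0.00040829$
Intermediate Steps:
$Q = \frac{12244}{5}$ ($Q = - \frac{3}{5} + \frac{1}{5} \cdot 12247 = - \frac{3}{5} + \frac{12247}{5} = \frac{12244}{5} \approx 2448.8$)
$t = \frac{29347}{62780}$ ($t = 29347 \cdot \frac{1}{62780} = \frac{29347}{62780} \approx 0.46746$)
$\frac{1}{Q + t} = \frac{1}{\frac{12244}{5} + \frac{29347}{62780}} = \frac{1}{\frac{153765011}{62780}} = \frac{62780}{153765011}$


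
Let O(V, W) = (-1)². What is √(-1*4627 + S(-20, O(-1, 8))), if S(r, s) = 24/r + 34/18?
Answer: 2*I*√260230/15 ≈ 68.017*I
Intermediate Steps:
O(V, W) = 1
S(r, s) = 17/9 + 24/r (S(r, s) = 24/r + 34*(1/18) = 24/r + 17/9 = 17/9 + 24/r)
√(-1*4627 + S(-20, O(-1, 8))) = √(-1*4627 + (17/9 + 24/(-20))) = √(-4627 + (17/9 + 24*(-1/20))) = √(-4627 + (17/9 - 6/5)) = √(-4627 + 31/45) = √(-208184/45) = 2*I*√260230/15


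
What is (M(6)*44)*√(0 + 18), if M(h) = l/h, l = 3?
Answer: 66*√2 ≈ 93.338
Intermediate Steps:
M(h) = 3/h
(M(6)*44)*√(0 + 18) = ((3/6)*44)*√(0 + 18) = ((3*(⅙))*44)*√18 = ((½)*44)*(3*√2) = 22*(3*√2) = 66*√2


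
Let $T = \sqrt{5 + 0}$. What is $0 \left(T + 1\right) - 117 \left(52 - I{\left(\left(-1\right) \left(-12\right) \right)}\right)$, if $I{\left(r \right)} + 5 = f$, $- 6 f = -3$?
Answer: $- \frac{13221}{2} \approx -6610.5$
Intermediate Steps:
$f = \frac{1}{2}$ ($f = \left(- \frac{1}{6}\right) \left(-3\right) = \frac{1}{2} \approx 0.5$)
$I{\left(r \right)} = - \frac{9}{2}$ ($I{\left(r \right)} = -5 + \frac{1}{2} = - \frac{9}{2}$)
$T = \sqrt{5} \approx 2.2361$
$0 \left(T + 1\right) - 117 \left(52 - I{\left(\left(-1\right) \left(-12\right) \right)}\right) = 0 \left(\sqrt{5} + 1\right) - 117 \left(52 - - \frac{9}{2}\right) = 0 \left(1 + \sqrt{5}\right) - 117 \left(52 + \frac{9}{2}\right) = 0 - \frac{13221}{2} = - \frac{13221}{2}$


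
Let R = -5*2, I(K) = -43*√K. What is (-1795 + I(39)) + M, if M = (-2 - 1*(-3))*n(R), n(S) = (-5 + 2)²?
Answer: -1786 - 43*√39 ≈ -2054.5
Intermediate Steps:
R = -10
n(S) = 9 (n(S) = (-3)² = 9)
M = 9 (M = (-2 - 1*(-3))*9 = (-2 + 3)*9 = 1*9 = 9)
(-1795 + I(39)) + M = (-1795 - 43*√39) + 9 = -1786 - 43*√39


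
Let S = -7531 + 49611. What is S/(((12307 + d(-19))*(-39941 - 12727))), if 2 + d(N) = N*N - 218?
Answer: -1315/20487852 ≈ -6.4184e-5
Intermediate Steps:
d(N) = -220 + N² (d(N) = -2 + (N*N - 218) = -2 + (N² - 218) = -2 + (-218 + N²) = -220 + N²)
S = 42080
S/(((12307 + d(-19))*(-39941 - 12727))) = 42080/(((12307 + (-220 + (-19)²))*(-39941 - 12727))) = 42080/(((12307 + (-220 + 361))*(-52668))) = 42080/(((12307 + 141)*(-52668))) = 42080/((12448*(-52668))) = 42080/(-655611264) = 42080*(-1/655611264) = -1315/20487852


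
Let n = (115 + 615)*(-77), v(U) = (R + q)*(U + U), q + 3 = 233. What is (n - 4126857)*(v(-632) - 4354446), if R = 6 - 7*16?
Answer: 18870576555194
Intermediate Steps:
q = 230 (q = -3 + 233 = 230)
R = -106 (R = 6 - 112 = -106)
v(U) = 248*U (v(U) = (-106 + 230)*(U + U) = 124*(2*U) = 248*U)
n = -56210 (n = 730*(-77) = -56210)
(n - 4126857)*(v(-632) - 4354446) = (-56210 - 4126857)*(248*(-632) - 4354446) = -4183067*(-156736 - 4354446) = -4183067*(-4511182) = 18870576555194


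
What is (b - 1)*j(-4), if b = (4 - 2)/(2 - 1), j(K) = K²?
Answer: 16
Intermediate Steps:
b = 2 (b = 2/1 = 2*1 = 2)
(b - 1)*j(-4) = (2 - 1)*(-4)² = 1*16 = 16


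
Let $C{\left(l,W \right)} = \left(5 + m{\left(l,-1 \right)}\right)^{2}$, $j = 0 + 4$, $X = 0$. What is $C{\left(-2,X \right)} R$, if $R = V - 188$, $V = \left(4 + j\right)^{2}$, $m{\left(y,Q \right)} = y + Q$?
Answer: $-496$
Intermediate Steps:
$j = 4$
$m{\left(y,Q \right)} = Q + y$
$C{\left(l,W \right)} = \left(4 + l\right)^{2}$ ($C{\left(l,W \right)} = \left(5 + \left(-1 + l\right)\right)^{2} = \left(4 + l\right)^{2}$)
$V = 64$ ($V = \left(4 + 4\right)^{2} = 8^{2} = 64$)
$R = -124$ ($R = 64 - 188 = -124$)
$C{\left(-2,X \right)} R = \left(4 - 2\right)^{2} \left(-124\right) = 2^{2} \left(-124\right) = 4 \left(-124\right) = -496$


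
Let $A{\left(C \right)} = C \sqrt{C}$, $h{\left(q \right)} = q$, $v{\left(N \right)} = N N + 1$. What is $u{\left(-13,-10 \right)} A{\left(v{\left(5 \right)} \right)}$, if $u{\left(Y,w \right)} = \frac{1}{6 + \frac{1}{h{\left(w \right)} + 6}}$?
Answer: $\frac{104 \sqrt{26}}{23} \approx 23.056$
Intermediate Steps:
$v{\left(N \right)} = 1 + N^{2}$ ($v{\left(N \right)} = N^{2} + 1 = 1 + N^{2}$)
$u{\left(Y,w \right)} = \frac{1}{6 + \frac{1}{6 + w}}$ ($u{\left(Y,w \right)} = \frac{1}{6 + \frac{1}{w + 6}} = \frac{1}{6 + \frac{1}{6 + w}}$)
$A{\left(C \right)} = C^{\frac{3}{2}}$
$u{\left(-13,-10 \right)} A{\left(v{\left(5 \right)} \right)} = \frac{6 - 10}{37 + 6 \left(-10\right)} \left(1 + 5^{2}\right)^{\frac{3}{2}} = \frac{1}{37 - 60} \left(-4\right) \left(1 + 25\right)^{\frac{3}{2}} = \frac{1}{-23} \left(-4\right) 26^{\frac{3}{2}} = \left(- \frac{1}{23}\right) \left(-4\right) 26 \sqrt{26} = \frac{4 \cdot 26 \sqrt{26}}{23} = \frac{104 \sqrt{26}}{23}$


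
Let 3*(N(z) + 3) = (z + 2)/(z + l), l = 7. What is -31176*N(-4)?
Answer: 100456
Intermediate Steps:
N(z) = -3 + (2 + z)/(3*(7 + z)) (N(z) = -3 + ((z + 2)/(z + 7))/3 = -3 + ((2 + z)/(7 + z))/3 = -3 + (2 + z)/(3*(7 + z)))
-31176*N(-4) = -10392*(-61 - 8*(-4))/(7 - 4) = -10392*(-61 + 32)/3 = -10392*(-29)/3 = -31176*(-29/9) = 100456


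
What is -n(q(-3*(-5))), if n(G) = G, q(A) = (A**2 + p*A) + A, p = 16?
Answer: -480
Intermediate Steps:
q(A) = A**2 + 17*A (q(A) = (A**2 + 16*A) + A = A**2 + 17*A)
-n(q(-3*(-5))) = -(-3*(-5))*(17 - 3*(-5)) = -15*(17 + 15) = -15*32 = -1*480 = -480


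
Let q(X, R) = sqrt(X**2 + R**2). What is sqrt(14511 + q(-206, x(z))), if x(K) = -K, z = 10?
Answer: sqrt(14511 + 2*sqrt(10634)) ≈ 121.31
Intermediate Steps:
q(X, R) = sqrt(R**2 + X**2)
sqrt(14511 + q(-206, x(z))) = sqrt(14511 + sqrt((-1*10)**2 + (-206)**2)) = sqrt(14511 + sqrt((-10)**2 + 42436)) = sqrt(14511 + sqrt(100 + 42436)) = sqrt(14511 + sqrt(42536)) = sqrt(14511 + 2*sqrt(10634))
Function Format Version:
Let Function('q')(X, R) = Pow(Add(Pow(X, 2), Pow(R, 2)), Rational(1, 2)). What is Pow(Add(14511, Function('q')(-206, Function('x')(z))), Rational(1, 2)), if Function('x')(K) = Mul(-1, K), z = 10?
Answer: Pow(Add(14511, Mul(2, Pow(10634, Rational(1, 2)))), Rational(1, 2)) ≈ 121.31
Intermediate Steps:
Function('q')(X, R) = Pow(Add(Pow(R, 2), Pow(X, 2)), Rational(1, 2))
Pow(Add(14511, Function('q')(-206, Function('x')(z))), Rational(1, 2)) = Pow(Add(14511, Pow(Add(Pow(Mul(-1, 10), 2), Pow(-206, 2)), Rational(1, 2))), Rational(1, 2)) = Pow(Add(14511, Pow(Add(Pow(-10, 2), 42436), Rational(1, 2))), Rational(1, 2)) = Pow(Add(14511, Pow(Add(100, 42436), Rational(1, 2))), Rational(1, 2)) = Pow(Add(14511, Pow(42536, Rational(1, 2))), Rational(1, 2)) = Pow(Add(14511, Mul(2, Pow(10634, Rational(1, 2)))), Rational(1, 2))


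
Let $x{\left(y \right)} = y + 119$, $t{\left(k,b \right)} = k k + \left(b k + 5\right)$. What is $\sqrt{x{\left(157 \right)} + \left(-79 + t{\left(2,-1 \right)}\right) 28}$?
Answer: $2 i \sqrt{435} \approx 41.713 i$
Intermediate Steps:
$t{\left(k,b \right)} = 5 + k^{2} + b k$ ($t{\left(k,b \right)} = k^{2} + \left(5 + b k\right) = 5 + k^{2} + b k$)
$x{\left(y \right)} = 119 + y$
$\sqrt{x{\left(157 \right)} + \left(-79 + t{\left(2,-1 \right)}\right) 28} = \sqrt{\left(119 + 157\right) + \left(-79 + \left(5 + 2^{2} - 2\right)\right) 28} = \sqrt{276 + \left(-79 + \left(5 + 4 - 2\right)\right) 28} = \sqrt{276 + \left(-79 + 7\right) 28} = \sqrt{276 - 2016} = \sqrt{-1740} = 2 i \sqrt{435}$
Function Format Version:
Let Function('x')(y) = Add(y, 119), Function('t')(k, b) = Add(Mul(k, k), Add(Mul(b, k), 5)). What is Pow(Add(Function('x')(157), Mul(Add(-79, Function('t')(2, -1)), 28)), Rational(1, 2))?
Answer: Mul(2, I, Pow(435, Rational(1, 2))) ≈ Mul(41.713, I)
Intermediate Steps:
Function('t')(k, b) = Add(5, Pow(k, 2), Mul(b, k)) (Function('t')(k, b) = Add(Pow(k, 2), Add(5, Mul(b, k))) = Add(5, Pow(k, 2), Mul(b, k)))
Function('x')(y) = Add(119, y)
Pow(Add(Function('x')(157), Mul(Add(-79, Function('t')(2, -1)), 28)), Rational(1, 2)) = Pow(Add(Add(119, 157), Mul(Add(-79, Add(5, Pow(2, 2), Mul(-1, 2))), 28)), Rational(1, 2)) = Pow(Add(276, Mul(Add(-79, Add(5, 4, -2)), 28)), Rational(1, 2)) = Pow(Add(276, Mul(Add(-79, 7), 28)), Rational(1, 2)) = Pow(Add(276, Mul(-72, 28)), Rational(1, 2)) = Pow(Add(276, -2016), Rational(1, 2)) = Pow(-1740, Rational(1, 2)) = Mul(2, I, Pow(435, Rational(1, 2)))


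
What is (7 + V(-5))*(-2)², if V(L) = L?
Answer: 8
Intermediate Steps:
(7 + V(-5))*(-2)² = (7 - 5)*(-2)² = 2*4 = 8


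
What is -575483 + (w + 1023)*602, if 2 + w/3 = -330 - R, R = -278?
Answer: -57161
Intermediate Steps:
w = -162 (w = -6 + 3*(-330 - 1*(-278)) = -6 + 3*(-330 + 278) = -6 + 3*(-52) = -6 - 156 = -162)
-575483 + (w + 1023)*602 = -575483 + (-162 + 1023)*602 = -575483 + 861*602 = -575483 + 518322 = -57161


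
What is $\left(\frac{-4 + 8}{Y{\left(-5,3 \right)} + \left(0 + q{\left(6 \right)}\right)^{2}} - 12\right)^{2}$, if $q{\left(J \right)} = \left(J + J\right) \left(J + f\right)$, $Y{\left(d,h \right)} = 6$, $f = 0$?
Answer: $\frac{969575044}{6734025} \approx 143.98$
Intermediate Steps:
$q{\left(J \right)} = 2 J^{2}$ ($q{\left(J \right)} = \left(J + J\right) \left(J + 0\right) = 2 J J = 2 J^{2}$)
$\left(\frac{-4 + 8}{Y{\left(-5,3 \right)} + \left(0 + q{\left(6 \right)}\right)^{2}} - 12\right)^{2} = \left(\frac{-4 + 8}{6 + \left(0 + 2 \cdot 6^{2}\right)^{2}} - 12\right)^{2} = \left(\frac{4}{6 + \left(0 + 2 \cdot 36\right)^{2}} - 12\right)^{2} = \left(\frac{4}{6 + \left(0 + 72\right)^{2}} - 12\right)^{2} = \left(\frac{4}{6 + 72^{2}} - 12\right)^{2} = \left(\frac{4}{6 + 5184} - 12\right)^{2} = \left(\frac{4}{5190} - 12\right)^{2} = \left(4 \cdot \frac{1}{5190} - 12\right)^{2} = \left(\frac{2}{2595} - 12\right)^{2} = \left(- \frac{31138}{2595}\right)^{2} = \frac{969575044}{6734025}$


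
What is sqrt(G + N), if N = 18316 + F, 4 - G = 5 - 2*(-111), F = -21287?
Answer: I*sqrt(3194) ≈ 56.516*I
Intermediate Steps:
G = -223 (G = 4 - (5 - 2*(-111)) = 4 - (5 + 222) = 4 - 1*227 = 4 - 227 = -223)
N = -2971 (N = 18316 - 21287 = -2971)
sqrt(G + N) = sqrt(-223 - 2971) = sqrt(-3194) = I*sqrt(3194)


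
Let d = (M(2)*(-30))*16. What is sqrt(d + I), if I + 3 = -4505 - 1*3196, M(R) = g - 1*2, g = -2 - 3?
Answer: 2*I*sqrt(1086) ≈ 65.909*I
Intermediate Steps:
g = -5
M(R) = -7 (M(R) = -5 - 1*2 = -5 - 2 = -7)
d = 3360 (d = -7*(-30)*16 = 210*16 = 3360)
I = -7704 (I = -3 + (-4505 - 1*3196) = -3 + (-4505 - 3196) = -3 - 7701 = -7704)
sqrt(d + I) = sqrt(3360 - 7704) = sqrt(-4344) = 2*I*sqrt(1086)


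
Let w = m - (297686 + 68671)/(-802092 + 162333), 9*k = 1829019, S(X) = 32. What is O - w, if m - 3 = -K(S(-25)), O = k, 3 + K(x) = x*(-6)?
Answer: 129887557630/639759 ≈ 2.0303e+5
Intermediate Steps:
k = 609673/3 (k = (⅑)*1829019 = 609673/3 ≈ 2.0322e+5)
K(x) = -3 - 6*x (K(x) = -3 + x*(-6) = -3 - 6*x)
O = 609673/3 ≈ 2.0322e+5
m = 198 (m = 3 - (-3 - 6*32) = 3 - (-3 - 192) = 3 - 1*(-195) = 3 + 195 = 198)
w = 42346213/213253 (w = 198 - (297686 + 68671)/(-802092 + 162333) = 198 - 366357/(-639759) = 198 - 366357*(-1)/639759 = 198 - 1*(-122119/213253) = 198 + 122119/213253 = 42346213/213253 ≈ 198.57)
O - w = 609673/3 - 1*42346213/213253 = 609673/3 - 42346213/213253 = 129887557630/639759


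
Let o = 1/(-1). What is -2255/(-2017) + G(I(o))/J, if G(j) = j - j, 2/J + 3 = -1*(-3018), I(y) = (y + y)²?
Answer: 2255/2017 ≈ 1.1180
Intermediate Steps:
o = -1
I(y) = 4*y² (I(y) = (2*y)² = 4*y²)
J = 2/3015 (J = 2/(-3 - 1*(-3018)) = 2/(-3 + 3018) = 2/3015 ≈ 0.00066335)
G(j) = 0
-2255/(-2017) + G(I(o))/J = -2255/(-2017) + 0/(2/3015) = -2255*(-1/2017) + 0*(3015/2) = 2255/2017 + 0 = 2255/2017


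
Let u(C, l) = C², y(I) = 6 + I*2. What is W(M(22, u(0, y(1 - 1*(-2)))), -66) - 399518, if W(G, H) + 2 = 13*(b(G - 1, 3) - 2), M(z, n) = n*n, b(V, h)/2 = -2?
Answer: -399598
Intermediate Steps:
b(V, h) = -4 (b(V, h) = 2*(-2) = -4)
y(I) = 6 + 2*I
M(z, n) = n²
W(G, H) = -80 (W(G, H) = -2 + 13*(-4 - 2) = -2 + 13*(-6) = -2 - 78 = -80)
W(M(22, u(0, y(1 - 1*(-2)))), -66) - 399518 = -80 - 399518 = -399598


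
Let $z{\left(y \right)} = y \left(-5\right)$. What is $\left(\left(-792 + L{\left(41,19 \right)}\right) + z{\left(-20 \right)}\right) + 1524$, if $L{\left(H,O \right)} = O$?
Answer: $851$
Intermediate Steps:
$z{\left(y \right)} = - 5 y$
$\left(\left(-792 + L{\left(41,19 \right)}\right) + z{\left(-20 \right)}\right) + 1524 = \left(\left(-792 + 19\right) - -100\right) + 1524 = \left(-773 + 100\right) + 1524 = -673 + 1524 = 851$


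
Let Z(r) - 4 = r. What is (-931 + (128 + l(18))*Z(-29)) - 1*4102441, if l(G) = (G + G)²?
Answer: -4138972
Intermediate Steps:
Z(r) = 4 + r
l(G) = 4*G² (l(G) = (2*G)² = 4*G²)
(-931 + (128 + l(18))*Z(-29)) - 1*4102441 = (-931 + (128 + 4*18²)*(4 - 29)) - 1*4102441 = (-931 + (128 + 4*324)*(-25)) - 4102441 = (-931 + (128 + 1296)*(-25)) - 4102441 = (-931 + 1424*(-25)) - 4102441 = (-931 - 35600) - 4102441 = -36531 - 4102441 = -4138972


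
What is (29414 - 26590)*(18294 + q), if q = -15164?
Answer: 8839120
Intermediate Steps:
(29414 - 26590)*(18294 + q) = (29414 - 26590)*(18294 - 15164) = 2824*3130 = 8839120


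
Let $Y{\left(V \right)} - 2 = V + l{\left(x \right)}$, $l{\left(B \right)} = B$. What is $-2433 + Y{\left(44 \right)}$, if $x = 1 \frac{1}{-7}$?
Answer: $- \frac{16710}{7} \approx -2387.1$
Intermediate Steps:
$x = - \frac{1}{7}$ ($x = 1 \left(- \frac{1}{7}\right) = - \frac{1}{7} \approx -0.14286$)
$Y{\left(V \right)} = \frac{13}{7} + V$ ($Y{\left(V \right)} = 2 + \left(V - \frac{1}{7}\right) = 2 + \left(- \frac{1}{7} + V\right) = \frac{13}{7} + V$)
$-2433 + Y{\left(44 \right)} = -2433 + \left(\frac{13}{7} + 44\right) = -2433 + \frac{321}{7} = - \frac{16710}{7}$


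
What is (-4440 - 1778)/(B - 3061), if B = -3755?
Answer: 3109/3408 ≈ 0.91226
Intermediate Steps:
(-4440 - 1778)/(B - 3061) = (-4440 - 1778)/(-3755 - 3061) = -6218/(-6816) = -6218*(-1/6816) = 3109/3408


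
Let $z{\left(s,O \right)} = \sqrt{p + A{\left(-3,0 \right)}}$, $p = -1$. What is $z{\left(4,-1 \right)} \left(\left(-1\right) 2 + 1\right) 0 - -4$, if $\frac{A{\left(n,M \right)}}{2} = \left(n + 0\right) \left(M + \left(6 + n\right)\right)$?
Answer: $4$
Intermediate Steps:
$A{\left(n,M \right)} = 2 n \left(6 + M + n\right)$ ($A{\left(n,M \right)} = 2 \left(n + 0\right) \left(M + \left(6 + n\right)\right) = 2 n \left(6 + M + n\right)$)
$z{\left(s,O \right)} = i \sqrt{19}$ ($z{\left(s,O \right)} = \sqrt{-1 + 2 \left(-3\right) \left(6 + 0 - 3\right)} = \sqrt{-1 + 2 \left(-3\right) 3} = \sqrt{-1 - 18} = \sqrt{-19} = i \sqrt{19}$)
$z{\left(4,-1 \right)} \left(\left(-1\right) 2 + 1\right) 0 - -4 = i \sqrt{19} \left(\left(-1\right) 2 + 1\right) 0 - -4 = i \sqrt{19} \left(-2 + 1\right) 0 + 4 = i \sqrt{19} \left(-1\right) 0 + 4 = - i \sqrt{19} \cdot 0 + 4 = 0 + 4 = 4$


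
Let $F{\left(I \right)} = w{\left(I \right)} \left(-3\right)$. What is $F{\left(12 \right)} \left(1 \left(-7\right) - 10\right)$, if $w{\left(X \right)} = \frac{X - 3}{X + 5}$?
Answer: $27$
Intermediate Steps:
$w{\left(X \right)} = \frac{-3 + X}{5 + X}$
$F{\left(I \right)} = - \frac{3 \left(-3 + I\right)}{5 + I}$ ($F{\left(I \right)} = \frac{-3 + I}{5 + I} \left(-3\right) = - \frac{3 \left(-3 + I\right)}{5 + I}$)
$F{\left(12 \right)} \left(1 \left(-7\right) - 10\right) = \frac{3 \left(3 - 12\right)}{5 + 12} \left(1 \left(-7\right) - 10\right) = \frac{3 \left(3 - 12\right)}{17} \left(-7 - 10\right) = 3 \cdot \frac{1}{17} \left(-9\right) \left(-17\right) = \left(- \frac{27}{17}\right) \left(-17\right) = 27$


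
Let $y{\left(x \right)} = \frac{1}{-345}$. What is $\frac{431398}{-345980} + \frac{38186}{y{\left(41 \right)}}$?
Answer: $- \frac{2278999883999}{172990} \approx -1.3174 \cdot 10^{7}$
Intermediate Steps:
$y{\left(x \right)} = - \frac{1}{345}$
$\frac{431398}{-345980} + \frac{38186}{y{\left(41 \right)}} = \frac{431398}{-345980} + \frac{38186}{- \frac{1}{345}} = 431398 \left(- \frac{1}{345980}\right) + 38186 \left(-345\right) = - \frac{215699}{172990} - 13174170 = - \frac{2278999883999}{172990}$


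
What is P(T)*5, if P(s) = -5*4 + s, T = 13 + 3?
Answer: -20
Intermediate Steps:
T = 16
P(s) = -20 + s
P(T)*5 = (-20 + 16)*5 = -4*5 = -20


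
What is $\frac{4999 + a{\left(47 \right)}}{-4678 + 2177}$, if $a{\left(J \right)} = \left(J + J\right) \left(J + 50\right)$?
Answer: $- \frac{14117}{2501} \approx -5.6445$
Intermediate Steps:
$a{\left(J \right)} = 2 J \left(50 + J\right)$
$\frac{4999 + a{\left(47 \right)}}{-4678 + 2177} = \frac{4999 + 2 \cdot 47 \left(50 + 47\right)}{-4678 + 2177} = \frac{4999 + 2 \cdot 47 \cdot 97}{-2501} = \left(4999 + 9118\right) \left(- \frac{1}{2501}\right) = 14117 \left(- \frac{1}{2501}\right) = - \frac{14117}{2501}$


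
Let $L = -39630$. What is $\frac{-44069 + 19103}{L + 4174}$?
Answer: $\frac{12483}{17728} \approx 0.70414$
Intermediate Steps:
$\frac{-44069 + 19103}{L + 4174} = \frac{-44069 + 19103}{-39630 + 4174} = - \frac{24966}{-35456} = \left(-24966\right) \left(- \frac{1}{35456}\right) = \frac{12483}{17728}$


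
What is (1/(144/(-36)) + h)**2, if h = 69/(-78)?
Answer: 3481/2704 ≈ 1.2874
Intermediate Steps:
h = -23/26 (h = 69*(-1/78) = -23/26 ≈ -0.88461)
(1/(144/(-36)) + h)**2 = (1/(144/(-36)) - 23/26)**2 = (1/(144*(-1/36)) - 23/26)**2 = (1/(-4) - 23/26)**2 = (-1/4 - 23/26)**2 = (-59/52)**2 = 3481/2704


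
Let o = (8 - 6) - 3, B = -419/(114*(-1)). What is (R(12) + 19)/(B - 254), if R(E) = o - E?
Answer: -684/28537 ≈ -0.023969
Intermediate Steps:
B = 419/114 (B = -419/(-114) = -419*(-1/114) = 419/114 ≈ 3.6754)
o = -1 (o = 2 - 3 = -1)
R(E) = -1 - E
(R(12) + 19)/(B - 254) = ((-1 - 1*12) + 19)/(419/114 - 254) = ((-1 - 12) + 19)/(-28537/114) = (-13 + 19)*(-114/28537) = 6*(-114/28537) = -684/28537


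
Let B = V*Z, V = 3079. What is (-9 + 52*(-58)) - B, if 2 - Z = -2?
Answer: -15341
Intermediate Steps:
Z = 4 (Z = 2 - 1*(-2) = 2 + 2 = 4)
B = 12316 (B = 3079*4 = 12316)
(-9 + 52*(-58)) - B = (-9 + 52*(-58)) - 1*12316 = (-9 - 3016) - 12316 = -3025 - 12316 = -15341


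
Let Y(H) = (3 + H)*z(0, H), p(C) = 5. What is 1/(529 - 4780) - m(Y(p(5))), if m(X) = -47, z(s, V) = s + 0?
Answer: 199796/4251 ≈ 47.000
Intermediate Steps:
z(s, V) = s
Y(H) = 0 (Y(H) = (3 + H)*0 = 0)
1/(529 - 4780) - m(Y(p(5))) = 1/(529 - 4780) - 1*(-47) = 1/(-4251) + 47 = -1/4251 + 47 = 199796/4251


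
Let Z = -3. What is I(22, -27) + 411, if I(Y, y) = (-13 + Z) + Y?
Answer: 417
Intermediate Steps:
I(Y, y) = -16 + Y (I(Y, y) = (-13 - 3) + Y = -16 + Y)
I(22, -27) + 411 = (-16 + 22) + 411 = 6 + 411 = 417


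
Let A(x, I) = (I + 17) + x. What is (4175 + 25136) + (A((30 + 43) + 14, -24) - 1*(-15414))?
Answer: 44805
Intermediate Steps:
A(x, I) = 17 + I + x (A(x, I) = (17 + I) + x = 17 + I + x)
(4175 + 25136) + (A((30 + 43) + 14, -24) - 1*(-15414)) = (4175 + 25136) + ((17 - 24 + ((30 + 43) + 14)) - 1*(-15414)) = 29311 + ((17 - 24 + (73 + 14)) + 15414) = 29311 + ((17 - 24 + 87) + 15414) = 29311 + (80 + 15414) = 29311 + 15494 = 44805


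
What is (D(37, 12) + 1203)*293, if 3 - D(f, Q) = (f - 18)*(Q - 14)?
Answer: 364492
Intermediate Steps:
D(f, Q) = 3 - (-18 + f)*(-14 + Q) (D(f, Q) = 3 - (f - 18)*(Q - 14) = 3 - (-18 + f)*(-14 + Q))
(D(37, 12) + 1203)*293 = ((-249 + 14*37 + 18*12 - 1*12*37) + 1203)*293 = ((-249 + 518 + 216 - 444) + 1203)*293 = (41 + 1203)*293 = 1244*293 = 364492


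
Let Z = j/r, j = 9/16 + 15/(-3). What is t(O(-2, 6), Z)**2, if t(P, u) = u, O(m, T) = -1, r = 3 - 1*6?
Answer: 5041/2304 ≈ 2.1879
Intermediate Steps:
r = -3 (r = 3 - 6 = -3)
j = -71/16 (j = 9*(1/16) + 15*(-1/3) = 9/16 - 5 = -71/16 ≈ -4.4375)
Z = 71/48 (Z = -71/16/(-3) = -71/16*(-1/3) = 71/48 ≈ 1.4792)
t(O(-2, 6), Z)**2 = (71/48)**2 = 5041/2304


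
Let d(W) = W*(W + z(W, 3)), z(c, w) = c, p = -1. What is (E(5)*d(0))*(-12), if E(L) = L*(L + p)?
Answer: 0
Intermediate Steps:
E(L) = L*(-1 + L) (E(L) = L*(L - 1) = L*(-1 + L))
d(W) = 2*W² (d(W) = W*(W + W) = W*(2*W) = 2*W²)
(E(5)*d(0))*(-12) = ((5*(-1 + 5))*(2*0²))*(-12) = ((5*4)*(2*0))*(-12) = (20*0)*(-12) = 0*(-12) = 0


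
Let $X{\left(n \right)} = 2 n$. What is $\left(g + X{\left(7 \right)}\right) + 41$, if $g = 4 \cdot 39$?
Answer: $211$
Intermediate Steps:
$g = 156$
$\left(g + X{\left(7 \right)}\right) + 41 = \left(156 + 2 \cdot 7\right) + 41 = \left(156 + 14\right) + 41 = 170 + 41 = 211$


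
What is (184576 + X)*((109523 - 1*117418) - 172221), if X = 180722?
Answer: -65796014568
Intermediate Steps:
(184576 + X)*((109523 - 1*117418) - 172221) = (184576 + 180722)*((109523 - 1*117418) - 172221) = 365298*((109523 - 117418) - 172221) = 365298*(-7895 - 172221) = 365298*(-180116) = -65796014568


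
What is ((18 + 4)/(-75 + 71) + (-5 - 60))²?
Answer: 19881/4 ≈ 4970.3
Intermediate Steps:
((18 + 4)/(-75 + 71) + (-5 - 60))² = (22/(-4) - 65)² = (22*(-¼) - 65)² = (-11/2 - 65)² = (-141/2)² = 19881/4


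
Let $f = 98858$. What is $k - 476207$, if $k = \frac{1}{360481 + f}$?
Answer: $- \frac{218740447172}{459339} \approx -4.7621 \cdot 10^{5}$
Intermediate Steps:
$k = \frac{1}{459339}$ ($k = \frac{1}{360481 + 98858} = \frac{1}{459339} \approx 2.177 \cdot 10^{-6}$)
$k - 476207 = \frac{1}{459339} - 476207 = - \frac{218740447172}{459339}$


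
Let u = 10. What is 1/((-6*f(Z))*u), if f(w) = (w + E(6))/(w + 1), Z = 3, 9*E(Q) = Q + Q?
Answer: -1/65 ≈ -0.015385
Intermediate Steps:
E(Q) = 2*Q/9 (E(Q) = (Q + Q)/9 = (2*Q)/9 = 2*Q/9)
f(w) = (4/3 + w)/(1 + w) (f(w) = (w + (2/9)*6)/(w + 1) = (w + 4/3)/(1 + w) = (4/3 + w)/(1 + w))
1/((-6*f(Z))*u) = 1/(-6*(4/3 + 3)/(1 + 3)*10) = 1/(-6*13/(4*3)*10) = 1/(-3*13/(2*3)*10) = 1/(-6*13/12*10) = 1/(-13/2*10) = 1/(-65) = -1/65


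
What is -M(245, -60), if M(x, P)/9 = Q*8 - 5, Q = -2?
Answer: 189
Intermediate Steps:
M(x, P) = -189 (M(x, P) = 9*(-2*8 - 5) = 9*(-16 - 5) = 9*(-21) = -189)
-M(245, -60) = -1*(-189) = 189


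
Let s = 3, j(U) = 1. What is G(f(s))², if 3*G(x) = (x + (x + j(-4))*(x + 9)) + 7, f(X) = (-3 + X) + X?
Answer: 3364/9 ≈ 373.78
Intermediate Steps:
f(X) = -3 + 2*X
G(x) = 7/3 + x/3 + (1 + x)*(9 + x)/3 (G(x) = ((x + (x + 1)*(x + 9)) + 7)/3 = ((x + (1 + x)*(9 + x)) + 7)/3 = (7 + x + (1 + x)*(9 + x))/3 = 7/3 + x/3 + (1 + x)*(9 + x)/3)
G(f(s))² = (16/3 + (-3 + 2*3)²/3 + 11*(-3 + 2*3)/3)² = (16/3 + (-3 + 6)²/3 + 11*(-3 + 6)/3)² = (16/3 + (⅓)*3² + (11/3)*3)² = (16/3 + (⅓)*9 + 11)² = (16/3 + 3 + 11)² = (58/3)² = 3364/9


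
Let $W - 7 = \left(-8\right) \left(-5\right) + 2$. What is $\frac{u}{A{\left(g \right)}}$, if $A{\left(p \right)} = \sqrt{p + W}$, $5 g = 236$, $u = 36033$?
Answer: $\frac{36033 \sqrt{2405}}{481} \approx 3673.8$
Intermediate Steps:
$W = 49$ ($W = 7 + \left(\left(-8\right) \left(-5\right) + 2\right) = 7 + \left(40 + 2\right) = 7 + 42 = 49$)
$g = \frac{236}{5}$ ($g = \frac{1}{5} \cdot 236 = \frac{236}{5} \approx 47.2$)
$A{\left(p \right)} = \sqrt{49 + p}$ ($A{\left(p \right)} = \sqrt{p + 49} = \sqrt{49 + p}$)
$\frac{u}{A{\left(g \right)}} = \frac{36033}{\sqrt{49 + \frac{236}{5}}} = \frac{36033}{\sqrt{\frac{481}{5}}} = \frac{36033}{\frac{1}{5} \sqrt{2405}} = 36033 \frac{\sqrt{2405}}{481} = \frac{36033 \sqrt{2405}}{481}$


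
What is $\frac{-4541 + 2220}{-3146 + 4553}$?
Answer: $- \frac{2321}{1407} \approx -1.6496$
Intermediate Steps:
$\frac{-4541 + 2220}{-3146 + 4553} = - \frac{2321}{1407}$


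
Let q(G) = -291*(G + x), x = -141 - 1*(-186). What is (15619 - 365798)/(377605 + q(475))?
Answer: -350179/226285 ≈ -1.5475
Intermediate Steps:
x = 45 (x = -141 + 186 = 45)
q(G) = -13095 - 291*G (q(G) = -291*(G + 45) = -291*(45 + G) = -13095 - 291*G)
(15619 - 365798)/(377605 + q(475)) = (15619 - 365798)/(377605 + (-13095 - 291*475)) = -350179/(377605 + (-13095 - 138225)) = -350179/(377605 - 151320) = -350179/226285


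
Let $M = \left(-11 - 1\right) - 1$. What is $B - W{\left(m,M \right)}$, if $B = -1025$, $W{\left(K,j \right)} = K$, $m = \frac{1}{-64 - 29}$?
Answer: $- \frac{95324}{93} \approx -1025.0$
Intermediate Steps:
$m = - \frac{1}{93}$ ($m = \frac{1}{-93} = - \frac{1}{93} \approx -0.010753$)
$M = -13$ ($M = -12 - 1 = -13$)
$B - W{\left(m,M \right)} = -1025 - - \frac{1}{93} = -1025 + \frac{1}{93} = - \frac{95324}{93}$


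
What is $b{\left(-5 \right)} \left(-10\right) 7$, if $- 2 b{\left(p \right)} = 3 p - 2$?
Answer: $-595$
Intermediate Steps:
$b{\left(p \right)} = 1 - \frac{3 p}{2}$ ($b{\left(p \right)} = - \frac{3 p - 2}{2} = - \frac{-2 + 3 p}{2} = 1 - \frac{3 p}{2}$)
$b{\left(-5 \right)} \left(-10\right) 7 = \left(1 - - \frac{15}{2}\right) \left(-10\right) 7 = \left(1 + \frac{15}{2}\right) \left(-10\right) 7 = \frac{17}{2} \left(-10\right) 7 = \left(-85\right) 7 = -595$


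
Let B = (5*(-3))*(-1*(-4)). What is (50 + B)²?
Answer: 100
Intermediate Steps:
B = -60 (B = -15*4 = -60)
(50 + B)² = (50 - 60)² = (-10)² = 100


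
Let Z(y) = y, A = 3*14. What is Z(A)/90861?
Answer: 14/30287 ≈ 0.00046224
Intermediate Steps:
A = 42
Z(A)/90861 = 42/90861 = 42*(1/90861) = 14/30287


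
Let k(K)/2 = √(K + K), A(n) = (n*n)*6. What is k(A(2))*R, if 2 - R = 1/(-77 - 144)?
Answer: 3544*√3/221 ≈ 27.776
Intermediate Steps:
A(n) = 6*n² (A(n) = n²*6 = 6*n²)
k(K) = 2*√2*√K (k(K) = 2*√(K + K) = 2*√(2*K) = 2*(√2*√K) = 2*√2*√K)
R = 443/221 (R = 2 - 1/(-77 - 144) = 2 - 1/(-221) = 2 - 1*(-1/221) = 2 + 1/221 = 443/221 ≈ 2.0045)
k(A(2))*R = (2*√2*√(6*2²))*(443/221) = (2*√2*√(6*4))*(443/221) = (2*√2*√24)*(443/221) = (2*√2*(2*√6))*(443/221) = (8*√3)*(443/221) = 3544*√3/221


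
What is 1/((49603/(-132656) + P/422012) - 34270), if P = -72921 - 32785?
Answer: -13995605968/479638155422453 ≈ -2.9180e-5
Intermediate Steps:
P = -105706
1/((49603/(-132656) + P/422012) - 34270) = 1/((49603/(-132656) - 105706/422012) - 34270) = 1/((49603*(-1/132656) - 105706*1/422012) - 34270) = 1/((-49603/132656 - 52853/211006) - 34270) = 1/(-8738899093/13995605968 - 34270) = 1/(-479638155422453/13995605968) = -13995605968/479638155422453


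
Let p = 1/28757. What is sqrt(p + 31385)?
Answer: sqrt(25954298091622)/28757 ≈ 177.16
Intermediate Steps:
p = 1/28757 ≈ 3.4774e-5
sqrt(p + 31385) = sqrt(1/28757 + 31385) = sqrt(902538446/28757) = sqrt(25954298091622)/28757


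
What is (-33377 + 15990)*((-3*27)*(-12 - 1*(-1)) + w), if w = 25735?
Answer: -462946262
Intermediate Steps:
(-33377 + 15990)*((-3*27)*(-12 - 1*(-1)) + w) = (-33377 + 15990)*((-3*27)*(-12 - 1*(-1)) + 25735) = -17387*(-81*(-12 + 1) + 25735) = -17387*(-81*(-11) + 25735) = -17387*(891 + 25735) = -17387*26626 = -462946262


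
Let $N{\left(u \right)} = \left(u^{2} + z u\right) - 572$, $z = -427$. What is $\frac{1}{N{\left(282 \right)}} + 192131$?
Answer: $\frac{7966135521}{41462} \approx 1.9213 \cdot 10^{5}$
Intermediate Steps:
$N{\left(u \right)} = -572 + u^{2} - 427 u$ ($N{\left(u \right)} = \left(u^{2} - 427 u\right) - 572 = -572 + u^{2} - 427 u$)
$\frac{1}{N{\left(282 \right)}} + 192131 = \frac{1}{-572 + 282^{2} - 120414} + 192131 = \frac{1}{-572 + 79524 - 120414} + 192131 = \frac{1}{-41462} + 192131 = - \frac{1}{41462} + 192131 = \frac{7966135521}{41462}$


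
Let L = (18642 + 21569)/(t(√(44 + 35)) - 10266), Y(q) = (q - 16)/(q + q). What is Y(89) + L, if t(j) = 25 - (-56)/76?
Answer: -121790357/34632570 ≈ -3.5166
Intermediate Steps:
t(j) = 489/19 (t(j) = 25 - (-56)/76 = 25 - 1*(-14/19) = 25 + 14/19 = 489/19)
Y(q) = (-16 + q)/(2*q) (Y(q) = (-16 + q)/((2*q)) = (-16 + q)*(1/(2*q)) = (-16 + q)/(2*q))
L = -764009/194565 (L = (18642 + 21569)/(489/19 - 10266) = 40211/(-194565/19) = 40211*(-19/194565) = -764009/194565 ≈ -3.9268)
Y(89) + L = (½)*(-16 + 89)/89 - 764009/194565 = (½)*(1/89)*73 - 764009/194565 = 73/178 - 764009/194565 = -121790357/34632570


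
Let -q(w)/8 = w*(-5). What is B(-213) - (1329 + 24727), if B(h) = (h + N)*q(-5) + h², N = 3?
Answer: 61313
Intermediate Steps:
q(w) = 40*w (q(w) = -8*w*(-5) = -(-40)*w = 40*w)
B(h) = -600 + h² - 200*h (B(h) = (h + 3)*(40*(-5)) + h² = (3 + h)*(-200) + h² = (-600 - 200*h) + h² = -600 + h² - 200*h)
B(-213) - (1329 + 24727) = (-600 + (-213)² - 200*(-213)) - (1329 + 24727) = (-600 + 45369 + 42600) - 1*26056 = 87369 - 26056 = 61313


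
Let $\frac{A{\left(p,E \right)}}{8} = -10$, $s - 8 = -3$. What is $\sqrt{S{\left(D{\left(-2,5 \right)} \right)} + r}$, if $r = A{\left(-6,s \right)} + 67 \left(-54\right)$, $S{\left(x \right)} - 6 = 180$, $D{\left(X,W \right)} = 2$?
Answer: $2 i \sqrt{878} \approx 59.262 i$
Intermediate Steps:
$s = 5$ ($s = 8 - 3 = 5$)
$A{\left(p,E \right)} = -80$ ($A{\left(p,E \right)} = 8 \left(-10\right) = -80$)
$S{\left(x \right)} = 186$ ($S{\left(x \right)} = 6 + 180 = 186$)
$r = -3698$ ($r = -80 + 67 \left(-54\right) = -80 - 3618 = -3698$)
$\sqrt{S{\left(D{\left(-2,5 \right)} \right)} + r} = \sqrt{186 - 3698} = \sqrt{-3512} = 2 i \sqrt{878}$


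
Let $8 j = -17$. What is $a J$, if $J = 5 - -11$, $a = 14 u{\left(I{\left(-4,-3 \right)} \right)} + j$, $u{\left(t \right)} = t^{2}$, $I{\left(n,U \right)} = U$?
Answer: $1982$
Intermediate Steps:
$j = - \frac{17}{8}$ ($j = \frac{1}{8} \left(-17\right) = - \frac{17}{8} \approx -2.125$)
$a = \frac{991}{8}$ ($a = 14 \left(-3\right)^{2} - \frac{17}{8} = 14 \cdot 9 - \frac{17}{8} = 126 - \frac{17}{8} = \frac{991}{8} \approx 123.88$)
$J = 16$ ($J = 5 + 11 = 16$)
$a J = \frac{991}{8} \cdot 16 = 1982$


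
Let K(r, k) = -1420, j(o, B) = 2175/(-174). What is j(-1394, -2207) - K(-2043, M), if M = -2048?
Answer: 2815/2 ≈ 1407.5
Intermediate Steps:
j(o, B) = -25/2 (j(o, B) = 2175*(-1/174) = -25/2)
j(-1394, -2207) - K(-2043, M) = -25/2 - 1*(-1420) = -25/2 + 1420 = 2815/2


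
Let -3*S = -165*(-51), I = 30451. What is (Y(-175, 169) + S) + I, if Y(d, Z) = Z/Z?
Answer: 27647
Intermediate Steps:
Y(d, Z) = 1
S = -2805 (S = -(-55)*(-51) = -1/3*8415 = -2805)
(Y(-175, 169) + S) + I = (1 - 2805) + 30451 = -2804 + 30451 = 27647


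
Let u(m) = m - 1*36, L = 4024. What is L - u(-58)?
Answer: 4118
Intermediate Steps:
u(m) = -36 + m (u(m) = m - 36 = -36 + m)
L - u(-58) = 4024 - (-36 - 58) = 4024 - 1*(-94) = 4024 + 94 = 4118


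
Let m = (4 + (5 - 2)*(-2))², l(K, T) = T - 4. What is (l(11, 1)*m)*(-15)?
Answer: 180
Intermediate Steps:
l(K, T) = -4 + T
m = 4 (m = (4 + 3*(-2))² = (4 - 6)² = (-2)² = 4)
(l(11, 1)*m)*(-15) = ((-4 + 1)*4)*(-15) = -3*4*(-15) = -12*(-15) = 180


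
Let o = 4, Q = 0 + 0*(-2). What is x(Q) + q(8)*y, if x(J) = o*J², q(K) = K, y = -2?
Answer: -16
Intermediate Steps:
Q = 0 (Q = 0 + 0 = 0)
x(J) = 4*J²
x(Q) + q(8)*y = 4*0² + 8*(-2) = 4*0 - 16 = 0 - 16 = -16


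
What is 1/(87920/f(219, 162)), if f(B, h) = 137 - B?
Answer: -41/43960 ≈ -0.00093267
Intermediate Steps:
1/(87920/f(219, 162)) = 1/(87920/(137 - 1*219)) = 1/(87920/(137 - 219)) = 1/(87920/(-82)) = 1/(87920*(-1/82)) = 1/(-43960/41) = -41/43960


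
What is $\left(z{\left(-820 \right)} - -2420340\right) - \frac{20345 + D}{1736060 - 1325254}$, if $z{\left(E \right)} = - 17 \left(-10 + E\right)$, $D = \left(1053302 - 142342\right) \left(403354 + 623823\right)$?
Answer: $\frac{906612485}{5786} \approx 1.5669 \cdot 10^{5}$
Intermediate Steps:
$D = 935717159920$ ($D = 910960 \cdot 1027177 = 935717159920$)
$z{\left(E \right)} = 170 - 17 E$
$\left(z{\left(-820 \right)} - -2420340\right) - \frac{20345 + D}{1736060 - 1325254} = \left(\left(170 - -13940\right) - -2420340\right) - \frac{20345 + 935717159920}{1736060 - 1325254} = \left(\left(170 + 13940\right) + 2420340\right) - \frac{935717180265}{410806} = \left(14110 + 2420340\right) - 935717180265 \cdot \frac{1}{410806} = 2434450 - \frac{13179115215}{5786} = \frac{906612485}{5786}$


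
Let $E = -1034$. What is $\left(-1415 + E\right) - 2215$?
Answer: $-4664$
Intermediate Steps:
$\left(-1415 + E\right) - 2215 = \left(-1415 - 1034\right) - 2215 = -2449 - 2215 = -4664$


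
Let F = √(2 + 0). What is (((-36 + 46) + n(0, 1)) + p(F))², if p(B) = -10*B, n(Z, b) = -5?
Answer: 225 - 100*√2 ≈ 83.579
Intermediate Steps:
F = √2 ≈ 1.4142
(((-36 + 46) + n(0, 1)) + p(F))² = (((-36 + 46) - 5) - 10*√2)² = ((10 - 5) - 10*√2)² = (5 - 10*√2)²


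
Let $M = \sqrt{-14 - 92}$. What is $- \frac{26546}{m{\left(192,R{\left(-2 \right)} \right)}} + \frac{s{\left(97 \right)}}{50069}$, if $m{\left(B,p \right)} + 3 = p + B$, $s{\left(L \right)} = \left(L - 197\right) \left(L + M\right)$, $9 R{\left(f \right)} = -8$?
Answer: $- \frac{11978607166}{84766817} - \frac{100 i \sqrt{106}}{50069} \approx -141.31 - 0.020563 i$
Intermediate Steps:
$M = i \sqrt{106}$ ($M = \sqrt{-106} = i \sqrt{106} \approx 10.296 i$)
$R{\left(f \right)} = - \frac{8}{9}$ ($R{\left(f \right)} = \frac{1}{9} \left(-8\right) = - \frac{8}{9}$)
$s{\left(L \right)} = \left(-197 + L\right) \left(L + i \sqrt{106}\right)$ ($s{\left(L \right)} = \left(L - 197\right) \left(L + i \sqrt{106}\right) = \left(-197 + L\right) \left(L + i \sqrt{106}\right)$)
$m{\left(B,p \right)} = -3 + B + p$ ($m{\left(B,p \right)} = -3 + \left(p + B\right) = -3 + \left(B + p\right) = -3 + B + p$)
$- \frac{26546}{m{\left(192,R{\left(-2 \right)} \right)}} + \frac{s{\left(97 \right)}}{50069} = - \frac{26546}{-3 + 192 - \frac{8}{9}} + \frac{97^{2} - 19109 - 197 i \sqrt{106} + i 97 \sqrt{106}}{50069} = - \frac{26546}{\frac{1693}{9}} + \left(9409 - 19109 - 197 i \sqrt{106} + 97 i \sqrt{106}\right) \frac{1}{50069} = \left(-26546\right) \frac{9}{1693} + \left(-9700 - 100 i \sqrt{106}\right) \frac{1}{50069} = - \frac{238914}{1693} - \left(\frac{9700}{50069} + \frac{100 i \sqrt{106}}{50069}\right) = - \frac{11978607166}{84766817} - \frac{100 i \sqrt{106}}{50069}$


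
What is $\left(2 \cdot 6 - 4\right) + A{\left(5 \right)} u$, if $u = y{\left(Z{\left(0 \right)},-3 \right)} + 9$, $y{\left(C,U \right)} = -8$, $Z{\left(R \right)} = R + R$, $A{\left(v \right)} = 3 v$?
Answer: $23$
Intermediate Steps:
$Z{\left(R \right)} = 2 R$
$u = 1$ ($u = -8 + 9 = 1$)
$\left(2 \cdot 6 - 4\right) + A{\left(5 \right)} u = \left(2 \cdot 6 - 4\right) + 3 \cdot 5 \cdot 1 = \left(12 - 4\right) + 15 \cdot 1 = 8 + 15 = 23$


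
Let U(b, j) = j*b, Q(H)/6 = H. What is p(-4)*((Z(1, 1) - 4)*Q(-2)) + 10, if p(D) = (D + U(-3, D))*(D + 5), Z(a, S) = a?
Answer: 298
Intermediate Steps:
Q(H) = 6*H
U(b, j) = b*j
p(D) = -2*D*(5 + D) (p(D) = (D - 3*D)*(D + 5) = (-2*D)*(5 + D) = -2*D*(5 + D))
p(-4)*((Z(1, 1) - 4)*Q(-2)) + 10 = (2*(-4)*(-5 - 1*(-4)))*((1 - 4)*(6*(-2))) + 10 = (2*(-4)*(-5 + 4))*(-3*(-12)) + 10 = (2*(-4)*(-1))*36 + 10 = 8*36 + 10 = 288 + 10 = 298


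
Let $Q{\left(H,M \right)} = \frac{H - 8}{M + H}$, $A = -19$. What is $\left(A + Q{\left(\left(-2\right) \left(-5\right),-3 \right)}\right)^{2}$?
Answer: $\frac{17161}{49} \approx 350.22$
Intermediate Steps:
$Q{\left(H,M \right)} = \frac{-8 + H}{H + M}$
$\left(A + Q{\left(\left(-2\right) \left(-5\right),-3 \right)}\right)^{2} = \left(-19 + \frac{-8 - -10}{\left(-2\right) \left(-5\right) - 3}\right)^{2} = \left(-19 + \frac{-8 + 10}{10 - 3}\right)^{2} = \left(-19 + \frac{1}{7} \cdot 2\right)^{2} = \left(-19 + \frac{2}{7}\right)^{2} = \left(- \frac{131}{7}\right)^{2} = \frac{17161}{49}$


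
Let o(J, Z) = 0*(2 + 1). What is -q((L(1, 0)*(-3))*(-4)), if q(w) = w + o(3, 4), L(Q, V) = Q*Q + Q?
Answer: -24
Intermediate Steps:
L(Q, V) = Q + Q² (L(Q, V) = Q² + Q = Q + Q²)
o(J, Z) = 0 (o(J, Z) = 0*3 = 0)
q(w) = w (q(w) = w + 0 = w)
-q((L(1, 0)*(-3))*(-4)) = -(1*(1 + 1))*(-3)*(-4) = -(1*2)*(-3)*(-4) = -2*(-3)*(-4) = -(-6)*(-4) = -1*24 = -24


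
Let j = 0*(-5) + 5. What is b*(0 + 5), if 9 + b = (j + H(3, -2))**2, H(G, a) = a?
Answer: 0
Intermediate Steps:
j = 5 (j = 0 + 5 = 5)
b = 0 (b = -9 + (5 - 2)**2 = -9 + 3**2 = -9 + 9 = 0)
b*(0 + 5) = 0*(0 + 5) = 0*5 = 0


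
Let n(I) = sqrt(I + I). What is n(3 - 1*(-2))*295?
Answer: 295*sqrt(10) ≈ 932.87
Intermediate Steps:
n(I) = sqrt(2)*sqrt(I) (n(I) = sqrt(2*I) = sqrt(2)*sqrt(I))
n(3 - 1*(-2))*295 = (sqrt(2)*sqrt(3 - 1*(-2)))*295 = (sqrt(2)*sqrt(3 + 2))*295 = (sqrt(2)*sqrt(5))*295 = sqrt(10)*295 = 295*sqrt(10)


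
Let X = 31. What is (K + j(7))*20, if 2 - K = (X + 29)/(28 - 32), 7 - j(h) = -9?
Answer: 660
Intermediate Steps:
j(h) = 16 (j(h) = 7 - 1*(-9) = 7 + 9 = 16)
K = 17 (K = 2 - (31 + 29)/(28 - 32) = 2 - 60/(-4) = 2 - 60*(-1)/4 = 2 - 1*(-15) = 2 + 15 = 17)
(K + j(7))*20 = (17 + 16)*20 = 33*20 = 660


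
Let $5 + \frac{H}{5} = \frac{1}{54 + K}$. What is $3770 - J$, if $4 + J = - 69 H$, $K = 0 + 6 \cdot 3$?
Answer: $\frac{49291}{24} \approx 2053.8$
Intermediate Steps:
$K = 18$ ($K = 0 + 18 = 18$)
$H = - \frac{1795}{72}$ ($H = -25 + \frac{5}{54 + 18} = -25 + \frac{5}{72} = - \frac{1795}{72} \approx -24.931$)
$J = \frac{41189}{24}$ ($J = -4 - - \frac{41285}{24} = -4 + \frac{41285}{24} = \frac{41189}{24} \approx 1716.2$)
$3770 - J = 3770 - \frac{41189}{24} = \frac{49291}{24}$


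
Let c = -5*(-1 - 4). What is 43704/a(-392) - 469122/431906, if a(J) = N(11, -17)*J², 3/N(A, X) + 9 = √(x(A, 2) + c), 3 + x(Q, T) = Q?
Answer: -8044701405/4148025224 + 1821*√33/19208 ≈ -1.3948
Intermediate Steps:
x(Q, T) = -3 + Q
c = 25 (c = -5*(-5) = 25)
N(A, X) = 3/(-9 + √(22 + A)) (N(A, X) = 3/(-9 + √((-3 + A) + 25)) = 3/(-9 + √(22 + A)))
a(J) = 3*J²/(-9 + √33) (a(J) = (3/(-9 + √(22 + 11)))*J² = (3/(-9 + √33))*J² = 3*J²/(-9 + √33))
43704/a(-392) - 469122/431906 = 43704/(-9/16*(-392)² - 1/16*√33*(-392)²) - 469122/431906 = 43704/(-9/16*153664 - 1/16*√33*153664) - 469122*1/431906 = 43704/(-86436 - 9604*√33) - 234561/215953 = -234561/215953 + 43704/(-86436 - 9604*√33)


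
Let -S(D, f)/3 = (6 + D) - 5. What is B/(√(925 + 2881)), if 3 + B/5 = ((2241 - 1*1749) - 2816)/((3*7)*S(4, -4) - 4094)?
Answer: -54515*√3806/16780654 ≈ -0.20042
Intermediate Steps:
S(D, f) = -3 - 3*D (S(D, f) = -3*((6 + D) - 5) = -3*(1 + D) = -3 - 3*D)
B = -54515/4409 (B = -15 + 5*(((2241 - 1*1749) - 2816)/((3*7)*(-3 - 3*4) - 4094)) = -15 + 5*(((2241 - 1749) - 2816)/(21*(-3 - 12) - 4094)) = -15 + 5*((492 - 2816)/(21*(-15) - 4094)) = -15 + 5*(-2324/(-315 - 4094)) = -15 + 5*(-2324/(-4409)) = -15 + 5*(-2324*(-1/4409)) = -15 + 5*(2324/4409) = -15 + 11620/4409 = -54515/4409 ≈ -12.364)
B/(√(925 + 2881)) = -54515/(4409*√(925 + 2881)) = -54515*√3806/3806/4409 = -54515*√3806/16780654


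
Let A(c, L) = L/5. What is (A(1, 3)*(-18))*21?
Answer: -1134/5 ≈ -226.80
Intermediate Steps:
A(c, L) = L/5 (A(c, L) = L*(⅕) = L/5)
(A(1, 3)*(-18))*21 = (((⅕)*3)*(-18))*21 = ((⅗)*(-18))*21 = -54/5*21 = -1134/5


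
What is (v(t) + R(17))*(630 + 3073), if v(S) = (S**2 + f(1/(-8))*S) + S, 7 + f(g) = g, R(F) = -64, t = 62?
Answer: 50364503/4 ≈ 1.2591e+7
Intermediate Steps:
f(g) = -7 + g
v(S) = S**2 - 49*S/8 (v(S) = (S**2 + (-7 + 1/(-8))*S) + S = (S**2 + (-7 - 1/8)*S) + S = (S**2 - 57*S/8) + S = S**2 - 49*S/8)
(v(t) + R(17))*(630 + 3073) = ((1/8)*62*(-49 + 8*62) - 64)*(630 + 3073) = ((1/8)*62*(-49 + 496) - 64)*3703 = ((1/8)*62*447 - 64)*3703 = (13857/4 - 64)*3703 = (13601/4)*3703 = 50364503/4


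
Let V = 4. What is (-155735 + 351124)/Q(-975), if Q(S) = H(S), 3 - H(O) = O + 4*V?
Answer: 195389/962 ≈ 203.11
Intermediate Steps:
H(O) = -13 - O (H(O) = 3 - (O + 4*4) = 3 - (O + 16) = 3 - (16 + O) = 3 + (-16 - O) = -13 - O)
Q(S) = -13 - S
(-155735 + 351124)/Q(-975) = (-155735 + 351124)/(-13 - 1*(-975)) = 195389/(-13 + 975) = 195389/962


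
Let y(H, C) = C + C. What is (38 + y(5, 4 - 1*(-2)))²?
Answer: 2500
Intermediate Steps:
y(H, C) = 2*C
(38 + y(5, 4 - 1*(-2)))² = (38 + 2*(4 - 1*(-2)))² = (38 + 2*(4 + 2))² = (38 + 2*6)² = (38 + 12)² = 50² = 2500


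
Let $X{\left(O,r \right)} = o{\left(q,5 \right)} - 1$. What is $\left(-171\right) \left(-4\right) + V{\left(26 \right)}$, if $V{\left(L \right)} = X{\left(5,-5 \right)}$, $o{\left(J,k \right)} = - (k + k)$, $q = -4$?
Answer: $673$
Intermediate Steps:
$o{\left(J,k \right)} = - 2 k$
$X{\left(O,r \right)} = -11$ ($X{\left(O,r \right)} = \left(-2\right) 5 - 1 = -10 - 1 = -11$)
$V{\left(L \right)} = -11$
$\left(-171\right) \left(-4\right) + V{\left(26 \right)} = \left(-171\right) \left(-4\right) - 11 = 684 - 11 = 673$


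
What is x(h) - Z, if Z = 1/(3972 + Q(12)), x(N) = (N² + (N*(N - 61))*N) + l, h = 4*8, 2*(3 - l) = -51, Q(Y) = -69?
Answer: -223591163/7806 ≈ -28644.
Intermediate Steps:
l = 57/2 (l = 3 - ½*(-51) = 3 + 51/2 = 57/2 ≈ 28.500)
h = 32
x(N) = 57/2 + N² + N²*(-61 + N) (x(N) = (N² + (N*(N - 61))*N) + 57/2 = (N² + (N*(-61 + N))*N) + 57/2 = (N² + N²*(-61 + N)) + 57/2 = 57/2 + N² + N²*(-61 + N))
Z = 1/3903 (Z = 1/(3972 - 69) = 1/3903 ≈ 0.00025621)
x(h) - Z = (57/2 + 32³ - 60*32²) - 1*1/3903 = (57/2 + 32768 - 60*1024) - 1/3903 = (57/2 + 32768 - 61440) - 1/3903 = -57287/2 - 1/3903 = -223591163/7806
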